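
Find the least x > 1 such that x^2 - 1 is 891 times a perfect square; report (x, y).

(x, y) = (3970, 133)

First expand sqrt(891) as a continued fraction. With x_i = (sqrt(891) + m_i)/d_i and (m_0, d_0) = (0, 1): a_0 = floor(sqrt(891)) = 29, since 29^2 = 841 <= 891 < 900 = 30^2.
Iterate m_{i+1} = d_i*a_i - m_i, d_{i+1} = (891 - m_{i+1}^2)/d_i, a_{i+1} = floor((a_0 + m_{i+1})/d_{i+1}):
  m_1 = 1*29 - 0 = 29, d_1 = (891 - 29^2)/1 = 50/1 = 50, a_1 = floor((29 + 29)/50) = 1.
  m_2 = 50*1 - 29 = 21, d_2 = (891 - 21^2)/50 = 450/50 = 9, a_2 = floor((29 + 21)/9) = 5.
  m_3 = 9*5 - 21 = 24, d_3 = (891 - 24^2)/9 = 315/9 = 35, a_3 = floor((29 + 24)/35) = 1.
  m_4 = 35*1 - 24 = 11, d_4 = (891 - 11^2)/35 = 770/35 = 22, a_4 = floor((29 + 11)/22) = 1.
  m_5 = 22*1 - 11 = 11, d_5 = (891 - 11^2)/22 = 770/22 = 35, a_5 = floor((29 + 11)/35) = 1.
  m_6 = 35*1 - 11 = 24, d_6 = (891 - 24^2)/35 = 315/35 = 9, a_6 = floor((29 + 24)/9) = 5.
  m_7 = 9*5 - 24 = 21, d_7 = (891 - 21^2)/9 = 450/9 = 50, a_7 = floor((29 + 21)/50) = 1.
  m_8 = 50*1 - 21 = 29, d_8 = (891 - 29^2)/50 = 50/50 = 1, a_8 = floor((29 + 29)/1) = 58.
  m_9 = 1*58 - 29 = 29, d_9 = (891 - 29^2)/1 = 50/1 = 50: (m_9, d_9) = (m_1, d_1) = (29, 50), so from here the quotients repeat a_1, ..., a_8; the period length is 8.
So sqrt(891) = [29; (1, 5, 1, 1, 1, 5, 1, 58)] with period length k = 8.
k is even, so the fundamental solution of x^2 - 891y^2 = 1 is (p_{k-1}, q_{k-1}) = (p_7, q_7); compute convergents through index 7.
Convergents (p_i = a_i*p_{i-1} + p_{i-2}, q_i = a_i*q_{i-1} + q_{i-2} with p_{-2}=0, p_{-1}=1, q_{-2}=1, q_{-1}=0):
  i=0: a_0=29, p_0 = 29*1 + 0 = 29, q_0 = 29*0 + 1 = 1.
  i=1: a_1=1, p_1 = 1*29 + 1 = 30, q_1 = 1*1 + 0 = 1.
  i=2: a_2=5, p_2 = 5*30 + 29 = 179, q_2 = 5*1 + 1 = 6.
  i=3: a_3=1, p_3 = 1*179 + 30 = 209, q_3 = 1*6 + 1 = 7.
  i=4: a_4=1, p_4 = 1*209 + 179 = 388, q_4 = 1*7 + 6 = 13.
  i=5: a_5=1, p_5 = 1*388 + 209 = 597, q_5 = 1*13 + 7 = 20.
  i=6: a_6=5, p_6 = 5*597 + 388 = 3373, q_6 = 5*20 + 13 = 113.
  i=7: a_7=1, p_7 = 1*3373 + 597 = 3970, q_7 = 1*113 + 20 = 133.
Check: 3970^2 - 891*133^2 = 15760900 - 15760899 = 1, so (x, y) = (3970, 133) solves the equation, and by the theorem it is the least positive solution.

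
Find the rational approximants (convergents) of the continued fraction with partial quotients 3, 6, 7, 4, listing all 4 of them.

3/1, 19/6, 136/43, 563/178

Using the convergent recurrence p_i = a_i*p_{i-1} + p_{i-2}, q_i = a_i*q_{i-1} + q_{i-2} with p_{-2}=0, p_{-1}=1, q_{-2}=1, q_{-1}=0:
  i=0: a_0=3, p_0 = 3*1 + 0 = 3, q_0 = 3*0 + 1 = 1.
  i=1: a_1=6, p_1 = 6*3 + 1 = 19, q_1 = 6*1 + 0 = 6.
  i=2: a_2=7, p_2 = 7*19 + 3 = 136, q_2 = 7*6 + 1 = 43.
  i=3: a_3=4, p_3 = 4*136 + 19 = 563, q_3 = 4*43 + 6 = 178.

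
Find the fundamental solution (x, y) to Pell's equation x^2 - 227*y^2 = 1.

(x, y) = (226, 15)

First expand sqrt(227) as a continued fraction. With x_i = (sqrt(227) + m_i)/d_i and (m_0, d_0) = (0, 1): a_0 = floor(sqrt(227)) = 15, since 15^2 = 225 <= 227 < 256 = 16^2.
Iterate m_{i+1} = d_i*a_i - m_i, d_{i+1} = (227 - m_{i+1}^2)/d_i, a_{i+1} = floor((a_0 + m_{i+1})/d_{i+1}):
  m_1 = 1*15 - 0 = 15, d_1 = (227 - 15^2)/1 = 2/1 = 2, a_1 = floor((15 + 15)/2) = 15.
  m_2 = 2*15 - 15 = 15, d_2 = (227 - 15^2)/2 = 2/2 = 1, a_2 = floor((15 + 15)/1) = 30.
  m_3 = 1*30 - 15 = 15, d_3 = (227 - 15^2)/1 = 2/1 = 2: (m_3, d_3) = (m_1, d_1) = (15, 2), so from here the quotients repeat a_1, a_2; the period length is 2.
So sqrt(227) = [15; (15, 30)] with period length k = 2.
k is even, so the fundamental solution of x^2 - 227y^2 = 1 is (p_{k-1}, q_{k-1}) = (p_1, q_1); compute convergents through index 1.
Convergents (p_i = a_i*p_{i-1} + p_{i-2}, q_i = a_i*q_{i-1} + q_{i-2} with p_{-2}=0, p_{-1}=1, q_{-2}=1, q_{-1}=0):
  i=0: a_0=15, p_0 = 15*1 + 0 = 15, q_0 = 15*0 + 1 = 1.
  i=1: a_1=15, p_1 = 15*15 + 1 = 226, q_1 = 15*1 + 0 = 15.
Check: 226^2 - 227*15^2 = 51076 - 51075 = 1, so (x, y) = (226, 15) solves the equation, and by the theorem it is the least positive solution.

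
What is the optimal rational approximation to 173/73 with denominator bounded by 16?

19/8

Expand x = 173/73 as a continued fraction with the Euclidean algorithm:
  173 = 2*73 + 27, so a_0 = 2.
  73 = 2*27 + 19, so a_1 = 2.
  27 = 1*19 + 8, so a_2 = 1.
  19 = 2*8 + 3, so a_3 = 2.
  8 = 2*3 + 2, so a_4 = 2.
  3 = 1*2 + 1, so a_5 = 1.
  2 = 2*1 + 0, so a_6 = 2.
so x = [2; 2, 1, 2, 2, 1, 2].
Convergents (p_i = a_i*p_{i-1} + p_{i-2}, q_i = a_i*q_{i-1} + q_{i-2} with p_{-2}=0, p_{-1}=1, q_{-2}=1, q_{-1}=0), until the denominator exceeds 16:
  i=0: a_0=2, p_0 = 2*1 + 0 = 2, q_0 = 2*0 + 1 = 1.
  i=1: a_1=2, p_1 = 2*2 + 1 = 5, q_1 = 2*1 + 0 = 2.
  i=2: a_2=1, p_2 = 1*5 + 2 = 7, q_2 = 1*2 + 1 = 3.
  i=3: a_3=2, p_3 = 2*7 + 5 = 19, q_3 = 2*3 + 2 = 8.
  i=4: a_4=2, p_4 = 2*19 + 7 = 45, q_4 = 2*8 + 3 = 19.
q_4 = 19 > 16, so the last convergent with denominator <= 16 is p_3/q_3 = 19/8.
The closest fraction with denominator <= 16 is either p_3/q_3 or the intermediate fraction (k*p_3 + p_2)/(k*q_3 + q_2) with the largest k >= 1 whose denominator stays <= 16; these approach x as k grows, and every other convergent or intermediate fraction in range is farther away.
Largest k: floor((16 - q_2)/q_3) = floor((16 - 3)/8) = 1.
That gives (1*19 + 7)/(1*8 + 3) = 26/11.
Compare the errors: |x - 19/8| = |173*8 - 19*73|/(73*8) = 3/584, and |x - 26/11| = |173*11 - 26*73|/(73*11) = 5/803.
Cross-multiplying, 3*803 = 2409 < 2920 = 5*584, so 3/584 is smaller: the convergent 19/8 is closer to x than 26/11.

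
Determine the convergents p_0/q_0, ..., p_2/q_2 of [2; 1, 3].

Using the convergent recurrence p_i = a_i*p_{i-1} + p_{i-2}, q_i = a_i*q_{i-1} + q_{i-2} with p_{-2}=0, p_{-1}=1, q_{-2}=1, q_{-1}=0:
  i=0: a_0=2, p_0 = 2*1 + 0 = 2, q_0 = 2*0 + 1 = 1.
  i=1: a_1=1, p_1 = 1*2 + 1 = 3, q_1 = 1*1 + 0 = 1.
  i=2: a_2=3, p_2 = 3*3 + 2 = 11, q_2 = 3*1 + 1 = 4.

2/1, 3/1, 11/4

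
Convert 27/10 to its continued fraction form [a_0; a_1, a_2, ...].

[2; 1, 2, 3]

Run the Euclidean algorithm on 27 and 10; the successive quotients are the partial quotients a_0, a_1, ... (each step inverts the fractional part left over by the previous one):
  27 = 2*10 + 7, so a_0 = 2.
  10 = 1*7 + 3, so a_1 = 1.
  7 = 2*3 + 1, so a_2 = 2.
  3 = 3*1 + 0, so a_3 = 3.
The remainder reaches 0 after 4 divisions, so the expansion has 4 partial quotients, read off in order.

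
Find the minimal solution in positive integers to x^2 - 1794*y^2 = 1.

(x, y) = (12582335, 297064)

First expand sqrt(1794) as a continued fraction. With x_i = (sqrt(1794) + m_i)/d_i and (m_0, d_0) = (0, 1): a_0 = floor(sqrt(1794)) = 42, since 42^2 = 1764 <= 1794 < 1849 = 43^2.
Iterate m_{i+1} = d_i*a_i - m_i, d_{i+1} = (1794 - m_{i+1}^2)/d_i, a_{i+1} = floor((a_0 + m_{i+1})/d_{i+1}):
  m_1 = 1*42 - 0 = 42, d_1 = (1794 - 42^2)/1 = 30/1 = 30, a_1 = floor((42 + 42)/30) = 2.
  m_2 = 30*2 - 42 = 18, d_2 = (1794 - 18^2)/30 = 1470/30 = 49, a_2 = floor((42 + 18)/49) = 1.
  m_3 = 49*1 - 18 = 31, d_3 = (1794 - 31^2)/49 = 833/49 = 17, a_3 = floor((42 + 31)/17) = 4.
  m_4 = 17*4 - 31 = 37, d_4 = (1794 - 37^2)/17 = 425/17 = 25, a_4 = floor((42 + 37)/25) = 3.
  m_5 = 25*3 - 37 = 38, d_5 = (1794 - 38^2)/25 = 350/25 = 14, a_5 = floor((42 + 38)/14) = 5.
  m_6 = 14*5 - 38 = 32, d_6 = (1794 - 32^2)/14 = 770/14 = 55, a_6 = floor((42 + 32)/55) = 1.
  m_7 = 55*1 - 32 = 23, d_7 = (1794 - 23^2)/55 = 1265/55 = 23, a_7 = floor((42 + 23)/23) = 2.
  m_8 = 23*2 - 23 = 23, d_8 = (1794 - 23^2)/23 = 1265/23 = 55, a_8 = floor((42 + 23)/55) = 1.
  m_9 = 55*1 - 23 = 32, d_9 = (1794 - 32^2)/55 = 770/55 = 14, a_9 = floor((42 + 32)/14) = 5.
  m_10 = 14*5 - 32 = 38, d_10 = (1794 - 38^2)/14 = 350/14 = 25, a_10 = floor((42 + 38)/25) = 3.
  m_11 = 25*3 - 38 = 37, d_11 = (1794 - 37^2)/25 = 425/25 = 17, a_11 = floor((42 + 37)/17) = 4.
  m_12 = 17*4 - 37 = 31, d_12 = (1794 - 31^2)/17 = 833/17 = 49, a_12 = floor((42 + 31)/49) = 1.
  m_13 = 49*1 - 31 = 18, d_13 = (1794 - 18^2)/49 = 1470/49 = 30, a_13 = floor((42 + 18)/30) = 2.
  m_14 = 30*2 - 18 = 42, d_14 = (1794 - 42^2)/30 = 30/30 = 1, a_14 = floor((42 + 42)/1) = 84.
  m_15 = 1*84 - 42 = 42, d_15 = (1794 - 42^2)/1 = 30/1 = 30: (m_15, d_15) = (m_1, d_1) = (42, 30), so from here the quotients repeat a_1, ..., a_14; the period length is 14.
So sqrt(1794) = [42; (2, 1, 4, 3, 5, 1, 2, 1, 5, 3, 4, 1, 2, 84)] with period length k = 14.
k is even, so the fundamental solution of x^2 - 1794y^2 = 1 is (p_{k-1}, q_{k-1}) = (p_13, q_13); compute convergents through index 13.
Convergents (p_i = a_i*p_{i-1} + p_{i-2}, q_i = a_i*q_{i-1} + q_{i-2} with p_{-2}=0, p_{-1}=1, q_{-2}=1, q_{-1}=0):
  i=0: a_0=42, p_0 = 42*1 + 0 = 42, q_0 = 42*0 + 1 = 1.
  i=1: a_1=2, p_1 = 2*42 + 1 = 85, q_1 = 2*1 + 0 = 2.
  i=2: a_2=1, p_2 = 1*85 + 42 = 127, q_2 = 1*2 + 1 = 3.
  i=3: a_3=4, p_3 = 4*127 + 85 = 593, q_3 = 4*3 + 2 = 14.
  i=4: a_4=3, p_4 = 3*593 + 127 = 1906, q_4 = 3*14 + 3 = 45.
  i=5: a_5=5, p_5 = 5*1906 + 593 = 10123, q_5 = 5*45 + 14 = 239.
  i=6: a_6=1, p_6 = 1*10123 + 1906 = 12029, q_6 = 1*239 + 45 = 284.
  i=7: a_7=2, p_7 = 2*12029 + 10123 = 34181, q_7 = 2*284 + 239 = 807.
  i=8: a_8=1, p_8 = 1*34181 + 12029 = 46210, q_8 = 1*807 + 284 = 1091.
  i=9: a_9=5, p_9 = 5*46210 + 34181 = 265231, q_9 = 5*1091 + 807 = 6262.
  i=10: a_10=3, p_10 = 3*265231 + 46210 = 841903, q_10 = 3*6262 + 1091 = 19877.
  i=11: a_11=4, p_11 = 4*841903 + 265231 = 3632843, q_11 = 4*19877 + 6262 = 85770.
  i=12: a_12=1, p_12 = 1*3632843 + 841903 = 4474746, q_12 = 1*85770 + 19877 = 105647.
  i=13: a_13=2, p_13 = 2*4474746 + 3632843 = 12582335, q_13 = 2*105647 + 85770 = 297064.
Check: 12582335^2 - 1794*297064^2 = 158315154052225 - 158315154052224 = 1, so (x, y) = (12582335, 297064) solves the equation, and by the theorem it is the least positive solution.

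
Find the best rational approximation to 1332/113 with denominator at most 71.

Expand x = 1332/113 as a continued fraction with the Euclidean algorithm:
  1332 = 11*113 + 89, so a_0 = 11.
  113 = 1*89 + 24, so a_1 = 1.
  89 = 3*24 + 17, so a_2 = 3.
  24 = 1*17 + 7, so a_3 = 1.
  17 = 2*7 + 3, so a_4 = 2.
  7 = 2*3 + 1, so a_5 = 2.
  3 = 3*1 + 0, so a_6 = 3.
so x = [11; 1, 3, 1, 2, 2, 3].
Convergents (p_i = a_i*p_{i-1} + p_{i-2}, q_i = a_i*q_{i-1} + q_{i-2} with p_{-2}=0, p_{-1}=1, q_{-2}=1, q_{-1}=0), until the denominator exceeds 71:
  i=0: a_0=11, p_0 = 11*1 + 0 = 11, q_0 = 11*0 + 1 = 1.
  i=1: a_1=1, p_1 = 1*11 + 1 = 12, q_1 = 1*1 + 0 = 1.
  i=2: a_2=3, p_2 = 3*12 + 11 = 47, q_2 = 3*1 + 1 = 4.
  i=3: a_3=1, p_3 = 1*47 + 12 = 59, q_3 = 1*4 + 1 = 5.
  i=4: a_4=2, p_4 = 2*59 + 47 = 165, q_4 = 2*5 + 4 = 14.
  i=5: a_5=2, p_5 = 2*165 + 59 = 389, q_5 = 2*14 + 5 = 33.
  i=6: a_6=3, p_6 = 3*389 + 165 = 1332, q_6 = 3*33 + 14 = 113.
q_6 = 113 > 71, so the last convergent with denominator <= 71 is p_5/q_5 = 389/33.
The closest fraction with denominator <= 71 is either p_5/q_5 or the intermediate fraction (k*p_5 + p_4)/(k*q_5 + q_4) with the largest k >= 1 whose denominator stays <= 71; these approach x as k grows, and every other convergent or intermediate fraction in range is farther away.
Largest k: floor((71 - q_4)/q_5) = floor((71 - 14)/33) = 1.
That gives (1*389 + 165)/(1*33 + 14) = 554/47.
Compare the errors: |x - 389/33| = |1332*33 - 389*113|/(113*33) = 1/3729, and |x - 554/47| = |1332*47 - 554*113|/(113*47) = 2/5311.
Cross-multiplying, 1*5311 = 5311 < 7458 = 2*3729, so 1/3729 is smaller: the convergent 389/33 is closer to x than 554/47.

389/33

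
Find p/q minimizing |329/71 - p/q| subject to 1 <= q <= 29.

Expand x = 329/71 as a continued fraction with the Euclidean algorithm:
  329 = 4*71 + 45, so a_0 = 4.
  71 = 1*45 + 26, so a_1 = 1.
  45 = 1*26 + 19, so a_2 = 1.
  26 = 1*19 + 7, so a_3 = 1.
  19 = 2*7 + 5, so a_4 = 2.
  7 = 1*5 + 2, so a_5 = 1.
  5 = 2*2 + 1, so a_6 = 2.
  2 = 2*1 + 0, so a_7 = 2.
so x = [4; 1, 1, 1, 2, 1, 2, 2].
Convergents (p_i = a_i*p_{i-1} + p_{i-2}, q_i = a_i*q_{i-1} + q_{i-2} with p_{-2}=0, p_{-1}=1, q_{-2}=1, q_{-1}=0), until the denominator exceeds 29:
  i=0: a_0=4, p_0 = 4*1 + 0 = 4, q_0 = 4*0 + 1 = 1.
  i=1: a_1=1, p_1 = 1*4 + 1 = 5, q_1 = 1*1 + 0 = 1.
  i=2: a_2=1, p_2 = 1*5 + 4 = 9, q_2 = 1*1 + 1 = 2.
  i=3: a_3=1, p_3 = 1*9 + 5 = 14, q_3 = 1*2 + 1 = 3.
  i=4: a_4=2, p_4 = 2*14 + 9 = 37, q_4 = 2*3 + 2 = 8.
  i=5: a_5=1, p_5 = 1*37 + 14 = 51, q_5 = 1*8 + 3 = 11.
  i=6: a_6=2, p_6 = 2*51 + 37 = 139, q_6 = 2*11 + 8 = 30.
q_6 = 30 > 29, so the last convergent with denominator <= 29 is p_5/q_5 = 51/11.
The closest fraction with denominator <= 29 is either p_5/q_5 or the intermediate fraction (k*p_5 + p_4)/(k*q_5 + q_4) with the largest k >= 1 whose denominator stays <= 29; these approach x as k grows, and every other convergent or intermediate fraction in range is farther away.
Largest k: floor((29 - q_4)/q_5) = floor((29 - 8)/11) = 1.
That gives (1*51 + 37)/(1*11 + 8) = 88/19.
Compare the errors: |x - 51/11| = |329*11 - 51*71|/(71*11) = 2/781, and |x - 88/19| = |329*19 - 88*71|/(71*19) = 3/1349.
Cross-multiplying, 3*781 = 2343 < 2698 = 2*1349, so 3/1349 is smaller: the intermediate fraction 88/19 is closer to x than 51/11.

88/19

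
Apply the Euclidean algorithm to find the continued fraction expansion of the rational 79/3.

[26; 3]

Run the Euclidean algorithm on 79 and 3; the successive quotients are the partial quotients a_0, a_1, ... (each step inverts the fractional part left over by the previous one):
  79 = 26*3 + 1, so a_0 = 26.
  3 = 3*1 + 0, so a_1 = 3.
The remainder reaches 0 after 2 divisions, so the expansion has 2 partial quotients, read off in order.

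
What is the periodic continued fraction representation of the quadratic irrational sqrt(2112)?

[45; (1, 21, 1, 90)]

Write x_i = (sqrt(2112) + m_i)/d_i with (m_0, d_0) = (0, 1). a_0 = floor(sqrt(2112)) = 45, since 45^2 = 2025 <= 2112 < 2116 = 46^2.
Iterate m_{i+1} = d_i*a_i - m_i, d_{i+1} = (2112 - m_{i+1}^2)/d_i, a_{i+1} = floor((a_0 + m_{i+1})/d_{i+1}):
  m_1 = 1*45 - 0 = 45, d_1 = (2112 - 45^2)/1 = 87/1 = 87, a_1 = floor((45 + 45)/87) = 1.
  m_2 = 87*1 - 45 = 42, d_2 = (2112 - 42^2)/87 = 348/87 = 4, a_2 = floor((45 + 42)/4) = 21.
  m_3 = 4*21 - 42 = 42, d_3 = (2112 - 42^2)/4 = 348/4 = 87, a_3 = floor((45 + 42)/87) = 1.
  m_4 = 87*1 - 42 = 45, d_4 = (2112 - 45^2)/87 = 87/87 = 1, a_4 = floor((45 + 45)/1) = 90.
  m_5 = 1*90 - 45 = 45, d_5 = (2112 - 45^2)/1 = 87/1 = 87: (m_5, d_5) = (m_1, d_1) = (45, 87), so from here the quotients repeat a_1, ..., a_4; the period length is 4.
Hence the expansion of sqrt(2112) is a_0 = 45 followed by the repeating block 1, 21, 1, 90 (period 4).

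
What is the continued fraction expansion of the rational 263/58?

[4; 1, 1, 6, 1, 3]

Run the Euclidean algorithm on 263 and 58; the successive quotients are the partial quotients a_0, a_1, ... (each step inverts the fractional part left over by the previous one):
  263 = 4*58 + 31, so a_0 = 4.
  58 = 1*31 + 27, so a_1 = 1.
  31 = 1*27 + 4, so a_2 = 1.
  27 = 6*4 + 3, so a_3 = 6.
  4 = 1*3 + 1, so a_4 = 1.
  3 = 3*1 + 0, so a_5 = 3.
The remainder reaches 0 after 6 divisions, so the expansion has 6 partial quotients, read off in order.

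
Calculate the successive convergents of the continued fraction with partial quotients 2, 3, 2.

2/1, 7/3, 16/7

Using the convergent recurrence p_i = a_i*p_{i-1} + p_{i-2}, q_i = a_i*q_{i-1} + q_{i-2} with p_{-2}=0, p_{-1}=1, q_{-2}=1, q_{-1}=0:
  i=0: a_0=2, p_0 = 2*1 + 0 = 2, q_0 = 2*0 + 1 = 1.
  i=1: a_1=3, p_1 = 3*2 + 1 = 7, q_1 = 3*1 + 0 = 3.
  i=2: a_2=2, p_2 = 2*7 + 2 = 16, q_2 = 2*3 + 1 = 7.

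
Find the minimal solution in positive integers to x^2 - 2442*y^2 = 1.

First expand sqrt(2442) as a continued fraction. With x_i = (sqrt(2442) + m_i)/d_i and (m_0, d_0) = (0, 1): a_0 = floor(sqrt(2442)) = 49, since 49^2 = 2401 <= 2442 < 2500 = 50^2.
Iterate m_{i+1} = d_i*a_i - m_i, d_{i+1} = (2442 - m_{i+1}^2)/d_i, a_{i+1} = floor((a_0 + m_{i+1})/d_{i+1}):
  m_1 = 1*49 - 0 = 49, d_1 = (2442 - 49^2)/1 = 41/1 = 41, a_1 = floor((49 + 49)/41) = 2.
  m_2 = 41*2 - 49 = 33, d_2 = (2442 - 33^2)/41 = 1353/41 = 33, a_2 = floor((49 + 33)/33) = 2.
  m_3 = 33*2 - 33 = 33, d_3 = (2442 - 33^2)/33 = 1353/33 = 41, a_3 = floor((49 + 33)/41) = 2.
  m_4 = 41*2 - 33 = 49, d_4 = (2442 - 49^2)/41 = 41/41 = 1, a_4 = floor((49 + 49)/1) = 98.
  m_5 = 1*98 - 49 = 49, d_5 = (2442 - 49^2)/1 = 41/1 = 41: (m_5, d_5) = (m_1, d_1) = (49, 41), so from here the quotients repeat a_1, ..., a_4; the period length is 4.
So sqrt(2442) = [49; (2, 2, 2, 98)] with period length k = 4.
k is even, so the fundamental solution of x^2 - 2442y^2 = 1 is (p_{k-1}, q_{k-1}) = (p_3, q_3); compute convergents through index 3.
Convergents (p_i = a_i*p_{i-1} + p_{i-2}, q_i = a_i*q_{i-1} + q_{i-2} with p_{-2}=0, p_{-1}=1, q_{-2}=1, q_{-1}=0):
  i=0: a_0=49, p_0 = 49*1 + 0 = 49, q_0 = 49*0 + 1 = 1.
  i=1: a_1=2, p_1 = 2*49 + 1 = 99, q_1 = 2*1 + 0 = 2.
  i=2: a_2=2, p_2 = 2*99 + 49 = 247, q_2 = 2*2 + 1 = 5.
  i=3: a_3=2, p_3 = 2*247 + 99 = 593, q_3 = 2*5 + 2 = 12.
Check: 593^2 - 2442*12^2 = 351649 - 351648 = 1, so (x, y) = (593, 12) solves the equation, and by the theorem it is the least positive solution.

(x, y) = (593, 12)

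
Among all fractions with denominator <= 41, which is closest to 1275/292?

Expand x = 1275/292 as a continued fraction with the Euclidean algorithm:
  1275 = 4*292 + 107, so a_0 = 4.
  292 = 2*107 + 78, so a_1 = 2.
  107 = 1*78 + 29, so a_2 = 1.
  78 = 2*29 + 20, so a_3 = 2.
  29 = 1*20 + 9, so a_4 = 1.
  20 = 2*9 + 2, so a_5 = 2.
  9 = 4*2 + 1, so a_6 = 4.
  2 = 2*1 + 0, so a_7 = 2.
so x = [4; 2, 1, 2, 1, 2, 4, 2].
Convergents (p_i = a_i*p_{i-1} + p_{i-2}, q_i = a_i*q_{i-1} + q_{i-2} with p_{-2}=0, p_{-1}=1, q_{-2}=1, q_{-1}=0), until the denominator exceeds 41:
  i=0: a_0=4, p_0 = 4*1 + 0 = 4, q_0 = 4*0 + 1 = 1.
  i=1: a_1=2, p_1 = 2*4 + 1 = 9, q_1 = 2*1 + 0 = 2.
  i=2: a_2=1, p_2 = 1*9 + 4 = 13, q_2 = 1*2 + 1 = 3.
  i=3: a_3=2, p_3 = 2*13 + 9 = 35, q_3 = 2*3 + 2 = 8.
  i=4: a_4=1, p_4 = 1*35 + 13 = 48, q_4 = 1*8 + 3 = 11.
  i=5: a_5=2, p_5 = 2*48 + 35 = 131, q_5 = 2*11 + 8 = 30.
  i=6: a_6=4, p_6 = 4*131 + 48 = 572, q_6 = 4*30 + 11 = 131.
q_6 = 131 > 41, so the last convergent with denominator <= 41 is p_5/q_5 = 131/30.
The closest fraction with denominator <= 41 is either p_5/q_5 or the intermediate fraction (k*p_5 + p_4)/(k*q_5 + q_4) with the largest k >= 1 whose denominator stays <= 41; these approach x as k grows, and every other convergent or intermediate fraction in range is farther away.
Largest k: floor((41 - q_4)/q_5) = floor((41 - 11)/30) = 1.
That gives (1*131 + 48)/(1*30 + 11) = 179/41.
Compare the errors: |x - 131/30| = |1275*30 - 131*292|/(292*30) = 2/8760, and |x - 179/41| = |1275*41 - 179*292|/(292*41) = 7/11972.
Cross-multiplying, 2*11972 = 23944 < 61320 = 7*8760, so 2/8760 is smaller: the convergent 131/30 is closer to x than 179/41.

131/30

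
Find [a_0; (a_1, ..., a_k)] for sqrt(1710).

Write x_i = (sqrt(1710) + m_i)/d_i with (m_0, d_0) = (0, 1). a_0 = floor(sqrt(1710)) = 41, since 41^2 = 1681 <= 1710 < 1764 = 42^2.
Iterate m_{i+1} = d_i*a_i - m_i, d_{i+1} = (1710 - m_{i+1}^2)/d_i, a_{i+1} = floor((a_0 + m_{i+1})/d_{i+1}):
  m_1 = 1*41 - 0 = 41, d_1 = (1710 - 41^2)/1 = 29/1 = 29, a_1 = floor((41 + 41)/29) = 2.
  m_2 = 29*2 - 41 = 17, d_2 = (1710 - 17^2)/29 = 1421/29 = 49, a_2 = floor((41 + 17)/49) = 1.
  m_3 = 49*1 - 17 = 32, d_3 = (1710 - 32^2)/49 = 686/49 = 14, a_3 = floor((41 + 32)/14) = 5.
  m_4 = 14*5 - 32 = 38, d_4 = (1710 - 38^2)/14 = 266/14 = 19, a_4 = floor((41 + 38)/19) = 4.
  m_5 = 19*4 - 38 = 38, d_5 = (1710 - 38^2)/19 = 266/19 = 14, a_5 = floor((41 + 38)/14) = 5.
  m_6 = 14*5 - 38 = 32, d_6 = (1710 - 32^2)/14 = 686/14 = 49, a_6 = floor((41 + 32)/49) = 1.
  m_7 = 49*1 - 32 = 17, d_7 = (1710 - 17^2)/49 = 1421/49 = 29, a_7 = floor((41 + 17)/29) = 2.
  m_8 = 29*2 - 17 = 41, d_8 = (1710 - 41^2)/29 = 29/29 = 1, a_8 = floor((41 + 41)/1) = 82.
  m_9 = 1*82 - 41 = 41, d_9 = (1710 - 41^2)/1 = 29/1 = 29: (m_9, d_9) = (m_1, d_1) = (41, 29), so from here the quotients repeat a_1, ..., a_8; the period length is 8.
Hence the expansion of sqrt(1710) is a_0 = 41 followed by the repeating block 2, 1, 5, 4, 5, 1, 2, 82 (period 8).

[41; (2, 1, 5, 4, 5, 1, 2, 82)]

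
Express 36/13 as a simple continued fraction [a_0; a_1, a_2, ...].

[2; 1, 3, 3]

Run the Euclidean algorithm on 36 and 13; the successive quotients are the partial quotients a_0, a_1, ... (each step inverts the fractional part left over by the previous one):
  36 = 2*13 + 10, so a_0 = 2.
  13 = 1*10 + 3, so a_1 = 1.
  10 = 3*3 + 1, so a_2 = 3.
  3 = 3*1 + 0, so a_3 = 3.
The remainder reaches 0 after 4 divisions, so the expansion has 4 partial quotients, read off in order.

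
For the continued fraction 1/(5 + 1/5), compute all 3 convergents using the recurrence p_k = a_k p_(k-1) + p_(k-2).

Using the convergent recurrence p_i = a_i*p_{i-1} + p_{i-2}, q_i = a_i*q_{i-1} + q_{i-2} with p_{-2}=0, p_{-1}=1, q_{-2}=1, q_{-1}=0:
  i=0: a_0=0, p_0 = 0*1 + 0 = 0, q_0 = 0*0 + 1 = 1.
  i=1: a_1=5, p_1 = 5*0 + 1 = 1, q_1 = 5*1 + 0 = 5.
  i=2: a_2=5, p_2 = 5*1 + 0 = 5, q_2 = 5*5 + 1 = 26.

0/1, 1/5, 5/26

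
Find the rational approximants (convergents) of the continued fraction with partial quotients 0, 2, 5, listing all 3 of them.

0/1, 1/2, 5/11

Using the convergent recurrence p_i = a_i*p_{i-1} + p_{i-2}, q_i = a_i*q_{i-1} + q_{i-2} with p_{-2}=0, p_{-1}=1, q_{-2}=1, q_{-1}=0:
  i=0: a_0=0, p_0 = 0*1 + 0 = 0, q_0 = 0*0 + 1 = 1.
  i=1: a_1=2, p_1 = 2*0 + 1 = 1, q_1 = 2*1 + 0 = 2.
  i=2: a_2=5, p_2 = 5*1 + 0 = 5, q_2 = 5*2 + 1 = 11.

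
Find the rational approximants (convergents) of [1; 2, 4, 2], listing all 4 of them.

1/1, 3/2, 13/9, 29/20

Using the convergent recurrence p_i = a_i*p_{i-1} + p_{i-2}, q_i = a_i*q_{i-1} + q_{i-2} with p_{-2}=0, p_{-1}=1, q_{-2}=1, q_{-1}=0:
  i=0: a_0=1, p_0 = 1*1 + 0 = 1, q_0 = 1*0 + 1 = 1.
  i=1: a_1=2, p_1 = 2*1 + 1 = 3, q_1 = 2*1 + 0 = 2.
  i=2: a_2=4, p_2 = 4*3 + 1 = 13, q_2 = 4*2 + 1 = 9.
  i=3: a_3=2, p_3 = 2*13 + 3 = 29, q_3 = 2*9 + 2 = 20.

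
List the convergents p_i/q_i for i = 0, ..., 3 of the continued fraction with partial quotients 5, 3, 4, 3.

5/1, 16/3, 69/13, 223/42

Using the convergent recurrence p_i = a_i*p_{i-1} + p_{i-2}, q_i = a_i*q_{i-1} + q_{i-2} with p_{-2}=0, p_{-1}=1, q_{-2}=1, q_{-1}=0:
  i=0: a_0=5, p_0 = 5*1 + 0 = 5, q_0 = 5*0 + 1 = 1.
  i=1: a_1=3, p_1 = 3*5 + 1 = 16, q_1 = 3*1 + 0 = 3.
  i=2: a_2=4, p_2 = 4*16 + 5 = 69, q_2 = 4*3 + 1 = 13.
  i=3: a_3=3, p_3 = 3*69 + 16 = 223, q_3 = 3*13 + 3 = 42.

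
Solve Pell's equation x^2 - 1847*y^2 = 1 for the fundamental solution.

First expand sqrt(1847) as a continued fraction. With x_i = (sqrt(1847) + m_i)/d_i and (m_0, d_0) = (0, 1): a_0 = floor(sqrt(1847)) = 42, since 42^2 = 1764 <= 1847 < 1849 = 43^2.
Iterate m_{i+1} = d_i*a_i - m_i, d_{i+1} = (1847 - m_{i+1}^2)/d_i, a_{i+1} = floor((a_0 + m_{i+1})/d_{i+1}):
  m_1 = 1*42 - 0 = 42, d_1 = (1847 - 42^2)/1 = 83/1 = 83, a_1 = floor((42 + 42)/83) = 1.
  m_2 = 83*1 - 42 = 41, d_2 = (1847 - 41^2)/83 = 166/83 = 2, a_2 = floor((42 + 41)/2) = 41.
  m_3 = 2*41 - 41 = 41, d_3 = (1847 - 41^2)/2 = 166/2 = 83, a_3 = floor((42 + 41)/83) = 1.
  m_4 = 83*1 - 41 = 42, d_4 = (1847 - 42^2)/83 = 83/83 = 1, a_4 = floor((42 + 42)/1) = 84.
  m_5 = 1*84 - 42 = 42, d_5 = (1847 - 42^2)/1 = 83/1 = 83: (m_5, d_5) = (m_1, d_1) = (42, 83), so from here the quotients repeat a_1, ..., a_4; the period length is 4.
So sqrt(1847) = [42; (1, 41, 1, 84)] with period length k = 4.
k is even, so the fundamental solution of x^2 - 1847y^2 = 1 is (p_{k-1}, q_{k-1}) = (p_3, q_3); compute convergents through index 3.
Convergents (p_i = a_i*p_{i-1} + p_{i-2}, q_i = a_i*q_{i-1} + q_{i-2} with p_{-2}=0, p_{-1}=1, q_{-2}=1, q_{-1}=0):
  i=0: a_0=42, p_0 = 42*1 + 0 = 42, q_0 = 42*0 + 1 = 1.
  i=1: a_1=1, p_1 = 1*42 + 1 = 43, q_1 = 1*1 + 0 = 1.
  i=2: a_2=41, p_2 = 41*43 + 42 = 1805, q_2 = 41*1 + 1 = 42.
  i=3: a_3=1, p_3 = 1*1805 + 43 = 1848, q_3 = 1*42 + 1 = 43.
Check: 1848^2 - 1847*43^2 = 3415104 - 3415103 = 1, so (x, y) = (1848, 43) solves the equation, and by the theorem it is the least positive solution.

(x, y) = (1848, 43)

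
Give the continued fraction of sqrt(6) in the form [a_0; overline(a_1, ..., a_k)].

Write x_i = (sqrt(6) + m_i)/d_i with (m_0, d_0) = (0, 1). a_0 = floor(sqrt(6)) = 2, since 2^2 = 4 <= 6 < 9 = 3^2.
Iterate m_{i+1} = d_i*a_i - m_i, d_{i+1} = (6 - m_{i+1}^2)/d_i, a_{i+1} = floor((a_0 + m_{i+1})/d_{i+1}):
  m_1 = 1*2 - 0 = 2, d_1 = (6 - 2^2)/1 = 2/1 = 2, a_1 = floor((2 + 2)/2) = 2.
  m_2 = 2*2 - 2 = 2, d_2 = (6 - 2^2)/2 = 2/2 = 1, a_2 = floor((2 + 2)/1) = 4.
  m_3 = 1*4 - 2 = 2, d_3 = (6 - 2^2)/1 = 2/1 = 2: (m_3, d_3) = (m_1, d_1) = (2, 2), so from here the quotients repeat a_1, a_2; the period length is 2.
Hence the expansion of sqrt(6) is a_0 = 2 followed by the repeating block 2, 4 (period 2).

[2; overline(2, 4)]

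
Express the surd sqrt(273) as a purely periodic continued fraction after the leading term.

[16; (1, 1, 10, 1, 1, 32)]

Write x_i = (sqrt(273) + m_i)/d_i with (m_0, d_0) = (0, 1). a_0 = floor(sqrt(273)) = 16, since 16^2 = 256 <= 273 < 289 = 17^2.
Iterate m_{i+1} = d_i*a_i - m_i, d_{i+1} = (273 - m_{i+1}^2)/d_i, a_{i+1} = floor((a_0 + m_{i+1})/d_{i+1}):
  m_1 = 1*16 - 0 = 16, d_1 = (273 - 16^2)/1 = 17/1 = 17, a_1 = floor((16 + 16)/17) = 1.
  m_2 = 17*1 - 16 = 1, d_2 = (273 - 1^2)/17 = 272/17 = 16, a_2 = floor((16 + 1)/16) = 1.
  m_3 = 16*1 - 1 = 15, d_3 = (273 - 15^2)/16 = 48/16 = 3, a_3 = floor((16 + 15)/3) = 10.
  m_4 = 3*10 - 15 = 15, d_4 = (273 - 15^2)/3 = 48/3 = 16, a_4 = floor((16 + 15)/16) = 1.
  m_5 = 16*1 - 15 = 1, d_5 = (273 - 1^2)/16 = 272/16 = 17, a_5 = floor((16 + 1)/17) = 1.
  m_6 = 17*1 - 1 = 16, d_6 = (273 - 16^2)/17 = 17/17 = 1, a_6 = floor((16 + 16)/1) = 32.
  m_7 = 1*32 - 16 = 16, d_7 = (273 - 16^2)/1 = 17/1 = 17: (m_7, d_7) = (m_1, d_1) = (16, 17), so from here the quotients repeat a_1, ..., a_6; the period length is 6.
Hence the expansion of sqrt(273) is a_0 = 16 followed by the repeating block 1, 1, 10, 1, 1, 32 (period 6).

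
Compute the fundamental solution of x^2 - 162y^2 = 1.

First expand sqrt(162) as a continued fraction. With x_i = (sqrt(162) + m_i)/d_i and (m_0, d_0) = (0, 1): a_0 = floor(sqrt(162)) = 12, since 12^2 = 144 <= 162 < 169 = 13^2.
Iterate m_{i+1} = d_i*a_i - m_i, d_{i+1} = (162 - m_{i+1}^2)/d_i, a_{i+1} = floor((a_0 + m_{i+1})/d_{i+1}):
  m_1 = 1*12 - 0 = 12, d_1 = (162 - 12^2)/1 = 18/1 = 18, a_1 = floor((12 + 12)/18) = 1.
  m_2 = 18*1 - 12 = 6, d_2 = (162 - 6^2)/18 = 126/18 = 7, a_2 = floor((12 + 6)/7) = 2.
  m_3 = 7*2 - 6 = 8, d_3 = (162 - 8^2)/7 = 98/7 = 14, a_3 = floor((12 + 8)/14) = 1.
  m_4 = 14*1 - 8 = 6, d_4 = (162 - 6^2)/14 = 126/14 = 9, a_4 = floor((12 + 6)/9) = 2.
  m_5 = 9*2 - 6 = 12, d_5 = (162 - 12^2)/9 = 18/9 = 2, a_5 = floor((12 + 12)/2) = 12.
  m_6 = 2*12 - 12 = 12, d_6 = (162 - 12^2)/2 = 18/2 = 9, a_6 = floor((12 + 12)/9) = 2.
  m_7 = 9*2 - 12 = 6, d_7 = (162 - 6^2)/9 = 126/9 = 14, a_7 = floor((12 + 6)/14) = 1.
  m_8 = 14*1 - 6 = 8, d_8 = (162 - 8^2)/14 = 98/14 = 7, a_8 = floor((12 + 8)/7) = 2.
  m_9 = 7*2 - 8 = 6, d_9 = (162 - 6^2)/7 = 126/7 = 18, a_9 = floor((12 + 6)/18) = 1.
  m_10 = 18*1 - 6 = 12, d_10 = (162 - 12^2)/18 = 18/18 = 1, a_10 = floor((12 + 12)/1) = 24.
  m_11 = 1*24 - 12 = 12, d_11 = (162 - 12^2)/1 = 18/1 = 18: (m_11, d_11) = (m_1, d_1) = (12, 18), so from here the quotients repeat a_1, ..., a_10; the period length is 10.
So sqrt(162) = [12; (1, 2, 1, 2, 12, 2, 1, 2, 1, 24)] with period length k = 10.
k is even, so the fundamental solution of x^2 - 162y^2 = 1 is (p_{k-1}, q_{k-1}) = (p_9, q_9); compute convergents through index 9.
Convergents (p_i = a_i*p_{i-1} + p_{i-2}, q_i = a_i*q_{i-1} + q_{i-2} with p_{-2}=0, p_{-1}=1, q_{-2}=1, q_{-1}=0):
  i=0: a_0=12, p_0 = 12*1 + 0 = 12, q_0 = 12*0 + 1 = 1.
  i=1: a_1=1, p_1 = 1*12 + 1 = 13, q_1 = 1*1 + 0 = 1.
  i=2: a_2=2, p_2 = 2*13 + 12 = 38, q_2 = 2*1 + 1 = 3.
  i=3: a_3=1, p_3 = 1*38 + 13 = 51, q_3 = 1*3 + 1 = 4.
  i=4: a_4=2, p_4 = 2*51 + 38 = 140, q_4 = 2*4 + 3 = 11.
  i=5: a_5=12, p_5 = 12*140 + 51 = 1731, q_5 = 12*11 + 4 = 136.
  i=6: a_6=2, p_6 = 2*1731 + 140 = 3602, q_6 = 2*136 + 11 = 283.
  i=7: a_7=1, p_7 = 1*3602 + 1731 = 5333, q_7 = 1*283 + 136 = 419.
  i=8: a_8=2, p_8 = 2*5333 + 3602 = 14268, q_8 = 2*419 + 283 = 1121.
  i=9: a_9=1, p_9 = 1*14268 + 5333 = 19601, q_9 = 1*1121 + 419 = 1540.
Check: 19601^2 - 162*1540^2 = 384199201 - 384199200 = 1, so (x, y) = (19601, 1540) solves the equation, and by the theorem it is the least positive solution.

(x, y) = (19601, 1540)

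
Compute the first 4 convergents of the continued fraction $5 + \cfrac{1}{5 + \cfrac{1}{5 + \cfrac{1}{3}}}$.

Using the convergent recurrence p_i = a_i*p_{i-1} + p_{i-2}, q_i = a_i*q_{i-1} + q_{i-2} with p_{-2}=0, p_{-1}=1, q_{-2}=1, q_{-1}=0:
  i=0: a_0=5, p_0 = 5*1 + 0 = 5, q_0 = 5*0 + 1 = 1.
  i=1: a_1=5, p_1 = 5*5 + 1 = 26, q_1 = 5*1 + 0 = 5.
  i=2: a_2=5, p_2 = 5*26 + 5 = 135, q_2 = 5*5 + 1 = 26.
  i=3: a_3=3, p_3 = 3*135 + 26 = 431, q_3 = 3*26 + 5 = 83.

5/1, 26/5, 135/26, 431/83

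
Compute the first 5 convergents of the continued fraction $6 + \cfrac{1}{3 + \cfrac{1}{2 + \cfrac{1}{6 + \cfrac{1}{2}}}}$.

Using the convergent recurrence p_i = a_i*p_{i-1} + p_{i-2}, q_i = a_i*q_{i-1} + q_{i-2} with p_{-2}=0, p_{-1}=1, q_{-2}=1, q_{-1}=0:
  i=0: a_0=6, p_0 = 6*1 + 0 = 6, q_0 = 6*0 + 1 = 1.
  i=1: a_1=3, p_1 = 3*6 + 1 = 19, q_1 = 3*1 + 0 = 3.
  i=2: a_2=2, p_2 = 2*19 + 6 = 44, q_2 = 2*3 + 1 = 7.
  i=3: a_3=6, p_3 = 6*44 + 19 = 283, q_3 = 6*7 + 3 = 45.
  i=4: a_4=2, p_4 = 2*283 + 44 = 610, q_4 = 2*45 + 7 = 97.

6/1, 19/3, 44/7, 283/45, 610/97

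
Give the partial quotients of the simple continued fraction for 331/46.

Run the Euclidean algorithm on 331 and 46; the successive quotients are the partial quotients a_0, a_1, ... (each step inverts the fractional part left over by the previous one):
  331 = 7*46 + 9, so a_0 = 7.
  46 = 5*9 + 1, so a_1 = 5.
  9 = 9*1 + 0, so a_2 = 9.
The remainder reaches 0 after 3 divisions, so the expansion has 3 partial quotients, read off in order.

[7; 5, 9]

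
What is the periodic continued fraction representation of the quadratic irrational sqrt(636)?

Write x_i = (sqrt(636) + m_i)/d_i with (m_0, d_0) = (0, 1). a_0 = floor(sqrt(636)) = 25, since 25^2 = 625 <= 636 < 676 = 26^2.
Iterate m_{i+1} = d_i*a_i - m_i, d_{i+1} = (636 - m_{i+1}^2)/d_i, a_{i+1} = floor((a_0 + m_{i+1})/d_{i+1}):
  m_1 = 1*25 - 0 = 25, d_1 = (636 - 25^2)/1 = 11/1 = 11, a_1 = floor((25 + 25)/11) = 4.
  m_2 = 11*4 - 25 = 19, d_2 = (636 - 19^2)/11 = 275/11 = 25, a_2 = floor((25 + 19)/25) = 1.
  m_3 = 25*1 - 19 = 6, d_3 = (636 - 6^2)/25 = 600/25 = 24, a_3 = floor((25 + 6)/24) = 1.
  m_4 = 24*1 - 6 = 18, d_4 = (636 - 18^2)/24 = 312/24 = 13, a_4 = floor((25 + 18)/13) = 3.
  m_5 = 13*3 - 18 = 21, d_5 = (636 - 21^2)/13 = 195/13 = 15, a_5 = floor((25 + 21)/15) = 3.
  m_6 = 15*3 - 21 = 24, d_6 = (636 - 24^2)/15 = 60/15 = 4, a_6 = floor((25 + 24)/4) = 12.
  m_7 = 4*12 - 24 = 24, d_7 = (636 - 24^2)/4 = 60/4 = 15, a_7 = floor((25 + 24)/15) = 3.
  m_8 = 15*3 - 24 = 21, d_8 = (636 - 21^2)/15 = 195/15 = 13, a_8 = floor((25 + 21)/13) = 3.
  m_9 = 13*3 - 21 = 18, d_9 = (636 - 18^2)/13 = 312/13 = 24, a_9 = floor((25 + 18)/24) = 1.
  m_10 = 24*1 - 18 = 6, d_10 = (636 - 6^2)/24 = 600/24 = 25, a_10 = floor((25 + 6)/25) = 1.
  m_11 = 25*1 - 6 = 19, d_11 = (636 - 19^2)/25 = 275/25 = 11, a_11 = floor((25 + 19)/11) = 4.
  m_12 = 11*4 - 19 = 25, d_12 = (636 - 25^2)/11 = 11/11 = 1, a_12 = floor((25 + 25)/1) = 50.
  m_13 = 1*50 - 25 = 25, d_13 = (636 - 25^2)/1 = 11/1 = 11: (m_13, d_13) = (m_1, d_1) = (25, 11), so from here the quotients repeat a_1, ..., a_12; the period length is 12.
Hence the expansion of sqrt(636) is a_0 = 25 followed by the repeating block 4, 1, 1, 3, 3, 12, 3, 3, 1, 1, 4, 50 (period 12).

[25; (4, 1, 1, 3, 3, 12, 3, 3, 1, 1, 4, 50)]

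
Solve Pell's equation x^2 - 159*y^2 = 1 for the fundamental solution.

(x, y) = (1324, 105)

First expand sqrt(159) as a continued fraction. With x_i = (sqrt(159) + m_i)/d_i and (m_0, d_0) = (0, 1): a_0 = floor(sqrt(159)) = 12, since 12^2 = 144 <= 159 < 169 = 13^2.
Iterate m_{i+1} = d_i*a_i - m_i, d_{i+1} = (159 - m_{i+1}^2)/d_i, a_{i+1} = floor((a_0 + m_{i+1})/d_{i+1}):
  m_1 = 1*12 - 0 = 12, d_1 = (159 - 12^2)/1 = 15/1 = 15, a_1 = floor((12 + 12)/15) = 1.
  m_2 = 15*1 - 12 = 3, d_2 = (159 - 3^2)/15 = 150/15 = 10, a_2 = floor((12 + 3)/10) = 1.
  m_3 = 10*1 - 3 = 7, d_3 = (159 - 7^2)/10 = 110/10 = 11, a_3 = floor((12 + 7)/11) = 1.
  m_4 = 11*1 - 7 = 4, d_4 = (159 - 4^2)/11 = 143/11 = 13, a_4 = floor((12 + 4)/13) = 1.
  m_5 = 13*1 - 4 = 9, d_5 = (159 - 9^2)/13 = 78/13 = 6, a_5 = floor((12 + 9)/6) = 3.
  m_6 = 6*3 - 9 = 9, d_6 = (159 - 9^2)/6 = 78/6 = 13, a_6 = floor((12 + 9)/13) = 1.
  m_7 = 13*1 - 9 = 4, d_7 = (159 - 4^2)/13 = 143/13 = 11, a_7 = floor((12 + 4)/11) = 1.
  m_8 = 11*1 - 4 = 7, d_8 = (159 - 7^2)/11 = 110/11 = 10, a_8 = floor((12 + 7)/10) = 1.
  m_9 = 10*1 - 7 = 3, d_9 = (159 - 3^2)/10 = 150/10 = 15, a_9 = floor((12 + 3)/15) = 1.
  m_10 = 15*1 - 3 = 12, d_10 = (159 - 12^2)/15 = 15/15 = 1, a_10 = floor((12 + 12)/1) = 24.
  m_11 = 1*24 - 12 = 12, d_11 = (159 - 12^2)/1 = 15/1 = 15: (m_11, d_11) = (m_1, d_1) = (12, 15), so from here the quotients repeat a_1, ..., a_10; the period length is 10.
So sqrt(159) = [12; (1, 1, 1, 1, 3, 1, 1, 1, 1, 24)] with period length k = 10.
k is even, so the fundamental solution of x^2 - 159y^2 = 1 is (p_{k-1}, q_{k-1}) = (p_9, q_9); compute convergents through index 9.
Convergents (p_i = a_i*p_{i-1} + p_{i-2}, q_i = a_i*q_{i-1} + q_{i-2} with p_{-2}=0, p_{-1}=1, q_{-2}=1, q_{-1}=0):
  i=0: a_0=12, p_0 = 12*1 + 0 = 12, q_0 = 12*0 + 1 = 1.
  i=1: a_1=1, p_1 = 1*12 + 1 = 13, q_1 = 1*1 + 0 = 1.
  i=2: a_2=1, p_2 = 1*13 + 12 = 25, q_2 = 1*1 + 1 = 2.
  i=3: a_3=1, p_3 = 1*25 + 13 = 38, q_3 = 1*2 + 1 = 3.
  i=4: a_4=1, p_4 = 1*38 + 25 = 63, q_4 = 1*3 + 2 = 5.
  i=5: a_5=3, p_5 = 3*63 + 38 = 227, q_5 = 3*5 + 3 = 18.
  i=6: a_6=1, p_6 = 1*227 + 63 = 290, q_6 = 1*18 + 5 = 23.
  i=7: a_7=1, p_7 = 1*290 + 227 = 517, q_7 = 1*23 + 18 = 41.
  i=8: a_8=1, p_8 = 1*517 + 290 = 807, q_8 = 1*41 + 23 = 64.
  i=9: a_9=1, p_9 = 1*807 + 517 = 1324, q_9 = 1*64 + 41 = 105.
Check: 1324^2 - 159*105^2 = 1752976 - 1752975 = 1, so (x, y) = (1324, 105) solves the equation, and by the theorem it is the least positive solution.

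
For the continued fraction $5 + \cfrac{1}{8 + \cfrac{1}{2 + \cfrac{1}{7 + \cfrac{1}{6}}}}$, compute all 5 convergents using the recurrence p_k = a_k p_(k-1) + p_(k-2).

Using the convergent recurrence p_i = a_i*p_{i-1} + p_{i-2}, q_i = a_i*q_{i-1} + q_{i-2} with p_{-2}=0, p_{-1}=1, q_{-2}=1, q_{-1}=0:
  i=0: a_0=5, p_0 = 5*1 + 0 = 5, q_0 = 5*0 + 1 = 1.
  i=1: a_1=8, p_1 = 8*5 + 1 = 41, q_1 = 8*1 + 0 = 8.
  i=2: a_2=2, p_2 = 2*41 + 5 = 87, q_2 = 2*8 + 1 = 17.
  i=3: a_3=7, p_3 = 7*87 + 41 = 650, q_3 = 7*17 + 8 = 127.
  i=4: a_4=6, p_4 = 6*650 + 87 = 3987, q_4 = 6*127 + 17 = 779.

5/1, 41/8, 87/17, 650/127, 3987/779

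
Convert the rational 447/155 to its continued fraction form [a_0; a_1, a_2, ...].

[2; 1, 7, 1, 1, 1, 1, 3]

Run the Euclidean algorithm on 447 and 155; the successive quotients are the partial quotients a_0, a_1, ... (each step inverts the fractional part left over by the previous one):
  447 = 2*155 + 137, so a_0 = 2.
  155 = 1*137 + 18, so a_1 = 1.
  137 = 7*18 + 11, so a_2 = 7.
  18 = 1*11 + 7, so a_3 = 1.
  11 = 1*7 + 4, so a_4 = 1.
  7 = 1*4 + 3, so a_5 = 1.
  4 = 1*3 + 1, so a_6 = 1.
  3 = 3*1 + 0, so a_7 = 3.
The remainder reaches 0 after 8 divisions, so the expansion has 8 partial quotients, read off in order.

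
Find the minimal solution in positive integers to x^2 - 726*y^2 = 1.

First expand sqrt(726) as a continued fraction. With x_i = (sqrt(726) + m_i)/d_i and (m_0, d_0) = (0, 1): a_0 = floor(sqrt(726)) = 26, since 26^2 = 676 <= 726 < 729 = 27^2.
Iterate m_{i+1} = d_i*a_i - m_i, d_{i+1} = (726 - m_{i+1}^2)/d_i, a_{i+1} = floor((a_0 + m_{i+1})/d_{i+1}):
  m_1 = 1*26 - 0 = 26, d_1 = (726 - 26^2)/1 = 50/1 = 50, a_1 = floor((26 + 26)/50) = 1.
  m_2 = 50*1 - 26 = 24, d_2 = (726 - 24^2)/50 = 150/50 = 3, a_2 = floor((26 + 24)/3) = 16.
  m_3 = 3*16 - 24 = 24, d_3 = (726 - 24^2)/3 = 150/3 = 50, a_3 = floor((26 + 24)/50) = 1.
  m_4 = 50*1 - 24 = 26, d_4 = (726 - 26^2)/50 = 50/50 = 1, a_4 = floor((26 + 26)/1) = 52.
  m_5 = 1*52 - 26 = 26, d_5 = (726 - 26^2)/1 = 50/1 = 50: (m_5, d_5) = (m_1, d_1) = (26, 50), so from here the quotients repeat a_1, ..., a_4; the period length is 4.
So sqrt(726) = [26; (1, 16, 1, 52)] with period length k = 4.
k is even, so the fundamental solution of x^2 - 726y^2 = 1 is (p_{k-1}, q_{k-1}) = (p_3, q_3); compute convergents through index 3.
Convergents (p_i = a_i*p_{i-1} + p_{i-2}, q_i = a_i*q_{i-1} + q_{i-2} with p_{-2}=0, p_{-1}=1, q_{-2}=1, q_{-1}=0):
  i=0: a_0=26, p_0 = 26*1 + 0 = 26, q_0 = 26*0 + 1 = 1.
  i=1: a_1=1, p_1 = 1*26 + 1 = 27, q_1 = 1*1 + 0 = 1.
  i=2: a_2=16, p_2 = 16*27 + 26 = 458, q_2 = 16*1 + 1 = 17.
  i=3: a_3=1, p_3 = 1*458 + 27 = 485, q_3 = 1*17 + 1 = 18.
Check: 485^2 - 726*18^2 = 235225 - 235224 = 1, so (x, y) = (485, 18) solves the equation, and by the theorem it is the least positive solution.

(x, y) = (485, 18)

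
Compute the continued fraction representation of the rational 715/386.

[1; 1, 5, 1, 3, 2, 1, 1, 2]

Run the Euclidean algorithm on 715 and 386; the successive quotients are the partial quotients a_0, a_1, ... (each step inverts the fractional part left over by the previous one):
  715 = 1*386 + 329, so a_0 = 1.
  386 = 1*329 + 57, so a_1 = 1.
  329 = 5*57 + 44, so a_2 = 5.
  57 = 1*44 + 13, so a_3 = 1.
  44 = 3*13 + 5, so a_4 = 3.
  13 = 2*5 + 3, so a_5 = 2.
  5 = 1*3 + 2, so a_6 = 1.
  3 = 1*2 + 1, so a_7 = 1.
  2 = 2*1 + 0, so a_8 = 2.
The remainder reaches 0 after 9 divisions, so the expansion has 9 partial quotients, read off in order.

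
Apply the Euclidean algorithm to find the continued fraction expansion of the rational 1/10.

Run the Euclidean algorithm on 1 and 10; the successive quotients are the partial quotients a_0, a_1, ... (each step inverts the fractional part left over by the previous one):
  1 = 0*10 + 1, so a_0 = 0.
  10 = 10*1 + 0, so a_1 = 10.
The remainder reaches 0 after 2 divisions, so the expansion has 2 partial quotients, read off in order.

[0; 10]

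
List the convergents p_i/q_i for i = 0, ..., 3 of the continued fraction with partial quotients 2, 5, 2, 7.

2/1, 11/5, 24/11, 179/82

Using the convergent recurrence p_i = a_i*p_{i-1} + p_{i-2}, q_i = a_i*q_{i-1} + q_{i-2} with p_{-2}=0, p_{-1}=1, q_{-2}=1, q_{-1}=0:
  i=0: a_0=2, p_0 = 2*1 + 0 = 2, q_0 = 2*0 + 1 = 1.
  i=1: a_1=5, p_1 = 5*2 + 1 = 11, q_1 = 5*1 + 0 = 5.
  i=2: a_2=2, p_2 = 2*11 + 2 = 24, q_2 = 2*5 + 1 = 11.
  i=3: a_3=7, p_3 = 7*24 + 11 = 179, q_3 = 7*11 + 5 = 82.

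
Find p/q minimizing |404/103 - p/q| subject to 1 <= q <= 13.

51/13

Expand x = 404/103 as a continued fraction with the Euclidean algorithm:
  404 = 3*103 + 95, so a_0 = 3.
  103 = 1*95 + 8, so a_1 = 1.
  95 = 11*8 + 7, so a_2 = 11.
  8 = 1*7 + 1, so a_3 = 1.
  7 = 7*1 + 0, so a_4 = 7.
so x = [3; 1, 11, 1, 7].
Convergents (p_i = a_i*p_{i-1} + p_{i-2}, q_i = a_i*q_{i-1} + q_{i-2} with p_{-2}=0, p_{-1}=1, q_{-2}=1, q_{-1}=0), until the denominator exceeds 13:
  i=0: a_0=3, p_0 = 3*1 + 0 = 3, q_0 = 3*0 + 1 = 1.
  i=1: a_1=1, p_1 = 1*3 + 1 = 4, q_1 = 1*1 + 0 = 1.
  i=2: a_2=11, p_2 = 11*4 + 3 = 47, q_2 = 11*1 + 1 = 12.
  i=3: a_3=1, p_3 = 1*47 + 4 = 51, q_3 = 1*12 + 1 = 13.
  i=4: a_4=7, p_4 = 7*51 + 47 = 404, q_4 = 7*13 + 12 = 103.
q_4 = 103 > 13, so the last convergent with denominator <= 13 is p_3/q_3 = 51/13.
The closest fraction with denominator <= 13 is either p_3/q_3 or the intermediate fraction (k*p_3 + p_2)/(k*q_3 + q_2) with the largest k >= 1 whose denominator stays <= 13; these approach x as k grows, and every other convergent or intermediate fraction in range is farther away.
Largest k: floor((13 - q_2)/q_3) = floor((13 - 12)/13) = 0.
Since k = 0, no intermediate fraction beyond p_3/q_3 has denominator <= 13, so the convergent 51/13 is the closest (its error is |404*13 - 51*103|/(103*13) = 1/1339).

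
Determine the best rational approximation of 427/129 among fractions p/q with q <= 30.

96/29

Expand x = 427/129 as a continued fraction with the Euclidean algorithm:
  427 = 3*129 + 40, so a_0 = 3.
  129 = 3*40 + 9, so a_1 = 3.
  40 = 4*9 + 4, so a_2 = 4.
  9 = 2*4 + 1, so a_3 = 2.
  4 = 4*1 + 0, so a_4 = 4.
so x = [3; 3, 4, 2, 4].
Convergents (p_i = a_i*p_{i-1} + p_{i-2}, q_i = a_i*q_{i-1} + q_{i-2} with p_{-2}=0, p_{-1}=1, q_{-2}=1, q_{-1}=0), until the denominator exceeds 30:
  i=0: a_0=3, p_0 = 3*1 + 0 = 3, q_0 = 3*0 + 1 = 1.
  i=1: a_1=3, p_1 = 3*3 + 1 = 10, q_1 = 3*1 + 0 = 3.
  i=2: a_2=4, p_2 = 4*10 + 3 = 43, q_2 = 4*3 + 1 = 13.
  i=3: a_3=2, p_3 = 2*43 + 10 = 96, q_3 = 2*13 + 3 = 29.
  i=4: a_4=4, p_4 = 4*96 + 43 = 427, q_4 = 4*29 + 13 = 129.
q_4 = 129 > 30, so the last convergent with denominator <= 30 is p_3/q_3 = 96/29.
The closest fraction with denominator <= 30 is either p_3/q_3 or the intermediate fraction (k*p_3 + p_2)/(k*q_3 + q_2) with the largest k >= 1 whose denominator stays <= 30; these approach x as k grows, and every other convergent or intermediate fraction in range is farther away.
Largest k: floor((30 - q_2)/q_3) = floor((30 - 13)/29) = 0.
Since k = 0, no intermediate fraction beyond p_3/q_3 has denominator <= 30, so the convergent 96/29 is the closest (its error is |427*29 - 96*129|/(129*29) = 1/3741).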